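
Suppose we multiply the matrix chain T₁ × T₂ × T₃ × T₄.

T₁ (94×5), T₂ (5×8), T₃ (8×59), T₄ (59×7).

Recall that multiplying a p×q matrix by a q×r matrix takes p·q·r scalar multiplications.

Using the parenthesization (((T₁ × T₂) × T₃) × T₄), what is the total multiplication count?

(T₁ × T₂): 94×5 by 5×8 → 94×8, cost 94·5·8 = 3760
((T₁ × T₂) × T₃): 94×8 by 8×59 → 94×59, cost 94·8·59 = 44368; cumulative 48128
(((T₁ × T₂) × T₃) × T₄): 94×59 by 59×7 → 94×7, cost 94·59·7 = 38822; cumulative 86950
Total: 86950 scalar multiplications.

86950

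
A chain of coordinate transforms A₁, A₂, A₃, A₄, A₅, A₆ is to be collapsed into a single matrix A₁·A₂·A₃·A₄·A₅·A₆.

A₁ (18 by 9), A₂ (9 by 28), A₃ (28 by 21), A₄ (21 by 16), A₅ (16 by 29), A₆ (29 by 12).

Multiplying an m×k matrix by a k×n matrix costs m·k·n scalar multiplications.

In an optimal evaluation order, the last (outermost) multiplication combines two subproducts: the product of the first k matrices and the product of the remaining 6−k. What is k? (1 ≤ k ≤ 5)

Adjacent pairs: A₁A₂ = 18·9·28 = 4536; A₂A₃ = 9·28·21 = 5292; A₃A₄ = 28·21·16 = 9408; A₄A₅ = 21·16·29 = 9744; A₅A₆ = 16·29·12 = 5568.
Length 3: A₁..A₃: k=1: 0+5292+18·9·21=8694; k=2: 4536+0+18·28·21=15120 → min 8694 | A₂..A₄: k=2: 0+9408+9·28·16=13440; k=3: 5292+0+9·21·16=8316 → min 8316 | A₃..A₅: k=3: 0+9744+28·21·29=26796; k=4: 9408+0+28·16·29=22400 → min 22400 | A₄..A₆: k=4: 0+5568+21·16·12=9600; k=5: 9744+0+21·29·12=17052 → min 9600.
Length 4: A₁..A₄: k=1: 0+8316+18·9·16=10908; k=2: 4536+9408+18·28·16=22008; k=3: 8694+0+18·21·16=14742 → min 10908 | A₂..A₅: k=2: 0+22400+9·28·29=29708; k=3: 5292+9744+9·21·29=20517; k=4: 8316+0+9·16·29=12492 → min 12492 | A₃..A₆: k=3: 0+9600+28·21·12=16656; k=4: 9408+5568+28·16·12=20352; k=5: 22400+0+28·29·12=32144 → min 16656.
Length 5: A₁..A₅: k=1: 0+12492+18·9·29=17190; k=2: 4536+22400+18·28·29=41552; k=3: 8694+9744+18·21·29=29400; k=4: 10908+0+18·16·29=19260 → min 17190 | A₂..A₆: k=2: 0+16656+9·28·12=19680; k=3: 5292+9600+9·21·12=17160; k=4: 8316+5568+9·16·12=15612; k=5: 12492+0+9·29·12=15624 → min 15612.
Top-level splits: k=1: (A₁..A₁)·(A₂..A₆) → 0+15612+18·9·12 = 17556; k=2: (A₁..A₂)·(A₃..A₆) → 4536+16656+18·28·12 = 27240; k=3: (A₁..A₃)·(A₄..A₆) → 8694+9600+18·21·12 = 22830; k=4: (A₁..A₄)·(A₅..A₆) → 10908+5568+18·16·12 = 19932; k=5: (A₁..A₅)·(A₆..A₆) → 17190+0+18·29·12 = 23454.
Best split is after A₁, i.e. k = 1.

1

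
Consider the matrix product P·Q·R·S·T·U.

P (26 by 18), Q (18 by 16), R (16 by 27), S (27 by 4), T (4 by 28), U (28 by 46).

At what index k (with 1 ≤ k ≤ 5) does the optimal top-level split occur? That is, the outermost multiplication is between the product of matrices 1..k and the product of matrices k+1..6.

4

Adjacent pairs: PQ = 26·18·16 = 7488; QR = 18·16·27 = 7776; RS = 16·27·4 = 1728; ST = 27·4·28 = 3024; TU = 4·28·46 = 5152.
Length 3: P..R: k=1: 0+7776+26·18·27=20412; k=2: 7488+0+26·16·27=18720 → min 18720 | Q..S: k=2: 0+1728+18·16·4=2880; k=3: 7776+0+18·27·4=9720 → min 2880 | R..T: k=3: 0+3024+16·27·28=15120; k=4: 1728+0+16·4·28=3520 → min 3520 | S..U: k=4: 0+5152+27·4·46=10120; k=5: 3024+0+27·28·46=37800 → min 10120.
Length 4: P..S: k=1: 0+2880+26·18·4=4752; k=2: 7488+1728+26·16·4=10880; k=3: 18720+0+26·27·4=21528 → min 4752 | Q..T: k=2: 0+3520+18·16·28=11584; k=3: 7776+3024+18·27·28=24408; k=4: 2880+0+18·4·28=4896 → min 4896 | R..U: k=3: 0+10120+16·27·46=29992; k=4: 1728+5152+16·4·46=9824; k=5: 3520+0+16·28·46=24128 → min 9824.
Length 5: P..T: k=1: 0+4896+26·18·28=18000; k=2: 7488+3520+26·16·28=22656; k=3: 18720+3024+26·27·28=41400; k=4: 4752+0+26·4·28=7664 → min 7664 | Q..U: k=2: 0+9824+18·16·46=23072; k=3: 7776+10120+18·27·46=40252; k=4: 2880+5152+18·4·46=11344; k=5: 4896+0+18·28·46=28080 → min 11344.
Top-level splits: k=1: (P..P)·(Q..U) → 0+11344+26·18·46 = 32872; k=2: (P..Q)·(R..U) → 7488+9824+26·16·46 = 36448; k=3: (P..R)·(S..U) → 18720+10120+26·27·46 = 61132; k=4: (P..S)·(T..U) → 4752+5152+26·4·46 = 14688; k=5: (P..T)·(U..U) → 7664+0+26·28·46 = 41152.
Best split is after S, i.e. k = 4.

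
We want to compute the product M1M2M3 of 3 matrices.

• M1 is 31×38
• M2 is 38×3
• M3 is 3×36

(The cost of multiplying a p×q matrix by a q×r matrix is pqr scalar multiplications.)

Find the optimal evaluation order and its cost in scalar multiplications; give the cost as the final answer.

6882

(M1(M2M3)): cost 46512.
((M1M2)M3): cost 6882.
Optimal: ((M1M2)M3) with cost 6882.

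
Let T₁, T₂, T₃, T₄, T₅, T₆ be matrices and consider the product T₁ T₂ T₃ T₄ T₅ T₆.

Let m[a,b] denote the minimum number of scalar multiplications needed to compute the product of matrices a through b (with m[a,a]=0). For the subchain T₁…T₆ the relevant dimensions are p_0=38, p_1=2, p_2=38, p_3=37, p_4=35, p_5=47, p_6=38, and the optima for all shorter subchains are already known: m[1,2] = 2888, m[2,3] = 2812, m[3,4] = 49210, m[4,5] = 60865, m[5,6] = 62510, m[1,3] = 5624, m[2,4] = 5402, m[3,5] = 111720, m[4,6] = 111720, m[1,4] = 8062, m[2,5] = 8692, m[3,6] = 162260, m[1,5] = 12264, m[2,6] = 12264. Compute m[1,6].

15152

m[1,6] = min over k∈[1,5] of m[1,k]+m[k+1,6]+p_{0}·p_k·p_{6}.
k=1: 0 + 12264 + 38·2·38 = 15152; k=2: 2888 + 162260 + 38·38·38 = 220020; k=3: 5624 + 111720 + 38·37·38 = 170772; k=4: 8062 + 62510 + 38·35·38 = 121112; k=5: 12264 + 0 + 38·47·38 = 80132.
Minimum: 15152 at k=1.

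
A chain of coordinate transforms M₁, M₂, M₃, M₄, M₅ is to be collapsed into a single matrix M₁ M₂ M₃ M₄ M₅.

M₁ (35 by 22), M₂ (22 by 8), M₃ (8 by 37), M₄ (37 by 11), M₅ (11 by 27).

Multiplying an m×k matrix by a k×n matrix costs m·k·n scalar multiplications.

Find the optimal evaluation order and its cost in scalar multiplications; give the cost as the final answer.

Adjacent pairs: M₁M₂ = 35·22·8 = 6160; M₂M₃ = 22·8·37 = 6512; M₃M₄ = 8·37·11 = 3256; M₄M₅ = 37·11·27 = 10989.
Length 3: M₁..M₃: k=1: 0+6512+35·22·37=35002; k=2: 6160+0+35·8·37=16520 → min 16520 | M₂..M₄: k=2: 0+3256+22·8·11=5192; k=3: 6512+0+22·37·11=15466 → min 5192 | M₃..M₅: k=3: 0+10989+8·37·27=18981; k=4: 3256+0+8·11·27=5632 → min 5632.
Length 4: M₁..M₄: k=1: 0+5192+35·22·11=13662; k=2: 6160+3256+35·8·11=12496; k=3: 16520+0+35·37·11=30765 → min 12496 | M₂..M₅: k=2: 0+5632+22·8·27=10384; k=3: 6512+10989+22·37·27=39479; k=4: 5192+0+22·11·27=11726 → min 10384.
Length 5: M₁..M₅: k=1: 0+10384+35·22·27=31174; k=2: 6160+5632+35·8·27=19352; k=3: 16520+10989+35·37·27=62474; k=4: 12496+0+35·11·27=22891 → min 19352.
Optimal parenthesization: ((M₁ M₂) ((M₃ M₄) M₅)) with cost 19352.

19352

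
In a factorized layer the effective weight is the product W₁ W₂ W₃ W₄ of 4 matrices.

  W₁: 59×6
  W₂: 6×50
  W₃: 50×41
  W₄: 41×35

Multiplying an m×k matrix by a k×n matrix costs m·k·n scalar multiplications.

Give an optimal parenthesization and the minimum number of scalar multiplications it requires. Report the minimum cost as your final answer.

Adjacent pairs: W₁W₂ = 59·6·50 = 17700; W₂W₃ = 6·50·41 = 12300; W₃W₄ = 50·41·35 = 71750.
Length 3: W₁..W₃: k=1: 0+12300+59·6·41=26814; k=2: 17700+0+59·50·41=138650 → min 26814 | W₂..W₄: k=2: 0+71750+6·50·35=82250; k=3: 12300+0+6·41·35=20910 → min 20910.
Length 4: W₁..W₄: k=1: 0+20910+59·6·35=33300; k=2: 17700+71750+59·50·35=192700; k=3: 26814+0+59·41·35=111479 → min 33300.
Optimal parenthesization: (W₁ ((W₂ W₃) W₄)) with cost 33300.

33300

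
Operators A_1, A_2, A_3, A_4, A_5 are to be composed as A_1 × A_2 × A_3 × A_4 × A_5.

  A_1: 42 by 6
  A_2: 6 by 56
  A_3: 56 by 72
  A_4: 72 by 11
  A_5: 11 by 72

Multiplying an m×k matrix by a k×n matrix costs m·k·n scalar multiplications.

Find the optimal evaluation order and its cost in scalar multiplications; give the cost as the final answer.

Adjacent pairs: A_1A_2 = 42·6·56 = 14112; A_2A_3 = 6·56·72 = 24192; A_3A_4 = 56·72·11 = 44352; A_4A_5 = 72·11·72 = 57024.
Length 3: A_1..A_3: k=1: 0+24192+42·6·72=42336; k=2: 14112+0+42·56·72=183456 → min 42336 | A_2..A_4: k=2: 0+44352+6·56·11=48048; k=3: 24192+0+6·72·11=28944 → min 28944 | A_3..A_5: k=3: 0+57024+56·72·72=347328; k=4: 44352+0+56·11·72=88704 → min 88704.
Length 4: A_1..A_4: k=1: 0+28944+42·6·11=31716; k=2: 14112+44352+42·56·11=84336; k=3: 42336+0+42·72·11=75600 → min 31716 | A_2..A_5: k=2: 0+88704+6·56·72=112896; k=3: 24192+57024+6·72·72=112320; k=4: 28944+0+6·11·72=33696 → min 33696.
Length 5: A_1..A_5: k=1: 0+33696+42·6·72=51840; k=2: 14112+88704+42·56·72=272160; k=3: 42336+57024+42·72·72=317088; k=4: 31716+0+42·11·72=64980 → min 51840.
Optimal parenthesization: (A_1 × (((A_2 × A_3) × A_4) × A_5)) with cost 51840.

51840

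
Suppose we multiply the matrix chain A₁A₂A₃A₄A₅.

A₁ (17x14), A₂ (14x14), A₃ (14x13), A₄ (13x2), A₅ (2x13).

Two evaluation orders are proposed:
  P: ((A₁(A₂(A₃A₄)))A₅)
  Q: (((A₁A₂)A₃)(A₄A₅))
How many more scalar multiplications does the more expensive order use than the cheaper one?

7963

Order P = ((A₁(A₂(A₃A₄)))A₅): (A₃A₄): 14×13 by 13×2 → 14×2, cost 14·13·2 = 364; (A₂(A₃A₄)): 14×14 by 14×2 → 14×2, cost 14·14·2 = 392; cumulative 756; (A₁(A₂(A₃A₄))): 17×14 by 14×2 → 17×2, cost 17·14·2 = 476; cumulative 1232; ((A₁(A₂(A₃A₄)))A₅): 17×2 by 2×13 → 17×13, cost 17·2·13 = 442; cumulative 1674. Total 1674.
Order Q = (((A₁A₂)A₃)(A₄A₅)): (A₁A₂): 17×14 by 14×14 → 17×14, cost 17·14·14 = 3332; ((A₁A₂)A₃): 17×14 by 14×13 → 17×13, cost 17·14·13 = 3094; cumulative 6426; (A₄A₅): 13×2 by 2×13 → 13×13, cost 13·2·13 = 338; (((A₁A₂)A₃)(A₄A₅)): 17×13 by 13×13 → 17×13, cost 17·13·13 = 2873; cumulative 9637. Total 9637.
Difference: |1674 − 9637| = 7963.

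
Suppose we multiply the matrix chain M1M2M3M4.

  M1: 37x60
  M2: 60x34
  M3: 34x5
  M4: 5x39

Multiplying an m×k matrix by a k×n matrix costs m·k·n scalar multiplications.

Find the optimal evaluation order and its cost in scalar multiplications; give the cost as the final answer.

28515

Adjacent pairs: M1M2 = 37·60·34 = 75480; M2M3 = 60·34·5 = 10200; M3M4 = 34·5·39 = 6630.
Length 3: M1..M3: k=1: 0+10200+37·60·5=21300; k=2: 75480+0+37·34·5=81770 → min 21300 | M2..M4: k=2: 0+6630+60·34·39=86190; k=3: 10200+0+60·5·39=21900 → min 21900.
Length 4: M1..M4: k=1: 0+21900+37·60·39=108480; k=2: 75480+6630+37·34·39=131172; k=3: 21300+0+37·5·39=28515 → min 28515.
Optimal parenthesization: ((M1(M2M3))M4) with cost 28515.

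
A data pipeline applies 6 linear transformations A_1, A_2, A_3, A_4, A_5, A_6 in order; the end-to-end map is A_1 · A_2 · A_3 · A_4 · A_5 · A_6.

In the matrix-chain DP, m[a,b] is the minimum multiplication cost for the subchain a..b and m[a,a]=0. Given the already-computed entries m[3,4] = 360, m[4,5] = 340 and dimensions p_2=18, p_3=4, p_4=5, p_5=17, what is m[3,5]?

m[3,5] = min over k∈[3,4] of m[3,k]+m[k+1,5]+p_{2}·p_k·p_{5}.
k=3: 0 + 340 + 18·4·17 = 1564; k=4: 360 + 0 + 18·5·17 = 1890.
Minimum: 1564 at k=3.

1564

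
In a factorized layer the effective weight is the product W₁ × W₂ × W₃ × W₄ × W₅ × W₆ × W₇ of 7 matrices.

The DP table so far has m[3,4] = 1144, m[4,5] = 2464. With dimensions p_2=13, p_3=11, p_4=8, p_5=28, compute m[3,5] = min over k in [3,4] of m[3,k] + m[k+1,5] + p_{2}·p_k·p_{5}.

4056

m[3,5] = min over k∈[3,4] of m[3,k]+m[k+1,5]+p_{2}·p_k·p_{5}.
k=3: 0 + 2464 + 13·11·28 = 6468; k=4: 1144 + 0 + 13·8·28 = 4056.
Minimum: 4056 at k=4.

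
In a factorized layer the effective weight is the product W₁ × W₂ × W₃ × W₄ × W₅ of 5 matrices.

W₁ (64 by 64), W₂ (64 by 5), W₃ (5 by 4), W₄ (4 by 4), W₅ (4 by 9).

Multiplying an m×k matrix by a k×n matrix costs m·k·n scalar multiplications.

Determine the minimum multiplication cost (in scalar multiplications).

Adjacent pairs: W₁W₂ = 64·64·5 = 20480; W₂W₃ = 64·5·4 = 1280; W₃W₄ = 5·4·4 = 80; W₄W₅ = 4·4·9 = 144.
Length 3: W₁..W₃: k=1: 0+1280+64·64·4=17664; k=2: 20480+0+64·5·4=21760 → min 17664 | W₂..W₄: k=2: 0+80+64·5·4=1360; k=3: 1280+0+64·4·4=2304 → min 1360 | W₃..W₅: k=3: 0+144+5·4·9=324; k=4: 80+0+5·4·9=260 → min 260.
Length 4: W₁..W₄: k=1: 0+1360+64·64·4=17744; k=2: 20480+80+64·5·4=21840; k=3: 17664+0+64·4·4=18688 → min 17744 | W₂..W₅: k=2: 0+260+64·5·9=3140; k=3: 1280+144+64·4·9=3728; k=4: 1360+0+64·4·9=3664 → min 3140.
Length 5: W₁..W₅: k=1: 0+3140+64·64·9=40004; k=2: 20480+260+64·5·9=23620; k=3: 17664+144+64·4·9=20112; k=4: 17744+0+64·4·9=20048 → min 20048.
Optimal order: ((W₁ × (W₂ × (W₃ × W₄))) × W₅) with cost 20048.

20048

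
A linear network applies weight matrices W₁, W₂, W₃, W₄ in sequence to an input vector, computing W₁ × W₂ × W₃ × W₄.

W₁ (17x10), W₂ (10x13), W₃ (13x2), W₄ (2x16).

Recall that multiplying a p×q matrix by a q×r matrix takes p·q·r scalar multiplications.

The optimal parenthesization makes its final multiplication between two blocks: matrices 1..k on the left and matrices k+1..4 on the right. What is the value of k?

3

Adjacent pairs: W₁W₂ = 17·10·13 = 2210; W₂W₃ = 10·13·2 = 260; W₃W₄ = 13·2·16 = 416.
Length 3: W₁..W₃: k=1: 0+260+17·10·2=600; k=2: 2210+0+17·13·2=2652 → min 600 | W₂..W₄: k=2: 0+416+10·13·16=2496; k=3: 260+0+10·2·16=580 → min 580.
Top-level splits: k=1: (W₁..W₁)·(W₂..W₄) → 0+580+17·10·16 = 3300; k=2: (W₁..W₂)·(W₃..W₄) → 2210+416+17·13·16 = 6162; k=3: (W₁..W₃)·(W₄..W₄) → 600+0+17·2·16 = 1144.
Best split is after W₃, i.e. k = 3.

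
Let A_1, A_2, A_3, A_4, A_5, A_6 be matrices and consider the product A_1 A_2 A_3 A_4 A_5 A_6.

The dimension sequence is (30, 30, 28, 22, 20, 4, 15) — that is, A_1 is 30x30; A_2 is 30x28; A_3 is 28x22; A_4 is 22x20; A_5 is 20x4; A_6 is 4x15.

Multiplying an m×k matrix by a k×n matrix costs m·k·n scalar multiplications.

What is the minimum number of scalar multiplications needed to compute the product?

12984

Adjacent pairs: A_1A_2 = 30·30·28 = 25200; A_2A_3 = 30·28·22 = 18480; A_3A_4 = 28·22·20 = 12320; A_4A_5 = 22·20·4 = 1760; A_5A_6 = 20·4·15 = 1200.
Length 3: A_1..A_3: k=1: 0+18480+30·30·22=38280; k=2: 25200+0+30·28·22=43680 → min 38280 | A_2..A_4: k=2: 0+12320+30·28·20=29120; k=3: 18480+0+30·22·20=31680 → min 29120 | A_3..A_5: k=3: 0+1760+28·22·4=4224; k=4: 12320+0+28·20·4=14560 → min 4224 | A_4..A_6: k=4: 0+1200+22·20·15=7800; k=5: 1760+0+22·4·15=3080 → min 3080.
Length 4: A_1..A_4: k=1: 0+29120+30·30·20=47120; k=2: 25200+12320+30·28·20=54320; k=3: 38280+0+30·22·20=51480 → min 47120 | A_2..A_5: k=2: 0+4224+30·28·4=7584; k=3: 18480+1760+30·22·4=22880; k=4: 29120+0+30·20·4=31520 → min 7584 | A_3..A_6: k=3: 0+3080+28·22·15=12320; k=4: 12320+1200+28·20·15=21920; k=5: 4224+0+28·4·15=5904 → min 5904.
Length 5: A_1..A_5: k=1: 0+7584+30·30·4=11184; k=2: 25200+4224+30·28·4=32784; k=3: 38280+1760+30·22·4=42680; k=4: 47120+0+30·20·4=49520 → min 11184 | A_2..A_6: k=2: 0+5904+30·28·15=18504; k=3: 18480+3080+30·22·15=31460; k=4: 29120+1200+30·20·15=39320; k=5: 7584+0+30·4·15=9384 → min 9384.
Length 6: A_1..A_6: k=1: 0+9384+30·30·15=22884; k=2: 25200+5904+30·28·15=43704; k=3: 38280+3080+30·22·15=51260; k=4: 47120+1200+30·20·15=57320; k=5: 11184+0+30·4·15=12984 → min 12984.
Optimal order: ((A_1 (A_2 (A_3 (A_4 A_5)))) A_6) with cost 12984.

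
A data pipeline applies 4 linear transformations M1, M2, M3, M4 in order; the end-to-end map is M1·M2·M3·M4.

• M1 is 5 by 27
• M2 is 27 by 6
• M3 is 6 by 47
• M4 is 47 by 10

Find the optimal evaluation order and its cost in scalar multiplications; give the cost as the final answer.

Adjacent pairs: M1M2 = 5·27·6 = 810; M2M3 = 27·6·47 = 7614; M3M4 = 6·47·10 = 2820.
Length 3: M1..M3: k=1: 0+7614+5·27·47=13959; k=2: 810+0+5·6·47=2220 → min 2220 | M2..M4: k=2: 0+2820+27·6·10=4440; k=3: 7614+0+27·47·10=20304 → min 4440.
Length 4: M1..M4: k=1: 0+4440+5·27·10=5790; k=2: 810+2820+5·6·10=3930; k=3: 2220+0+5·47·10=4570 → min 3930.
Optimal parenthesization: ((M1·M2)·(M3·M4)) with cost 3930.

3930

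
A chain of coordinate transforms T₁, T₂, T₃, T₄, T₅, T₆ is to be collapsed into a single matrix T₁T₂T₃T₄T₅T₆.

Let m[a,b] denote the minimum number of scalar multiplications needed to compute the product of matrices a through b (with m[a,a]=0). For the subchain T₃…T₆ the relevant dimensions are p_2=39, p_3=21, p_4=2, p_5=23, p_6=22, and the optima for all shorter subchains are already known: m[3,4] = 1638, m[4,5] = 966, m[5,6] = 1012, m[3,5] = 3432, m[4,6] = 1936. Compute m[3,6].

4366

m[3,6] = min over k∈[3,5] of m[3,k]+m[k+1,6]+p_{2}·p_k·p_{6}.
k=3: 0 + 1936 + 39·21·22 = 19954; k=4: 1638 + 1012 + 39·2·22 = 4366; k=5: 3432 + 0 + 39·23·22 = 23166.
Minimum: 4366 at k=4.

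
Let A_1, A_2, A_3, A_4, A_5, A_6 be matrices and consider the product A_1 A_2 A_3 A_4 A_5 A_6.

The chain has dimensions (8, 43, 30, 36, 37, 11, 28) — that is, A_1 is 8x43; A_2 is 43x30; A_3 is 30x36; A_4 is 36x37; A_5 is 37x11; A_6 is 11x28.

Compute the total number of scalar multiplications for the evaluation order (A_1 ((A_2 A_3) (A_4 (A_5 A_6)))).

(A_2 A_3): 43×30 by 30×36 → 43×36, cost 43·30·36 = 46440
(A_5 A_6): 37×11 by 11×28 → 37×28, cost 37·11·28 = 11396
(A_4 (A_5 A_6)): 36×37 by 37×28 → 36×28, cost 36·37·28 = 37296; cumulative 48692
((A_2 A_3) (A_4 (A_5 A_6))): 43×36 by 36×28 → 43×28, cost 43·36·28 = 43344; cumulative 138476
(A_1 ((A_2 A_3) (A_4 (A_5 A_6)))): 8×43 by 43×28 → 8×28, cost 8·43·28 = 9632; cumulative 148108
Total: 148108 scalar multiplications.

148108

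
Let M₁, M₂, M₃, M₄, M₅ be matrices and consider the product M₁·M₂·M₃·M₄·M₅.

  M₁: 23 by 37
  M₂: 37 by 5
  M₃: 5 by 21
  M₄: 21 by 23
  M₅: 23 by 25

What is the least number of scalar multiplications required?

12420

Adjacent pairs: M₁M₂ = 23·37·5 = 4255; M₂M₃ = 37·5·21 = 3885; M₃M₄ = 5·21·23 = 2415; M₄M₅ = 21·23·25 = 12075.
Length 3: M₁..M₃: k=1: 0+3885+23·37·21=21756; k=2: 4255+0+23·5·21=6670 → min 6670 | M₂..M₄: k=2: 0+2415+37·5·23=6670; k=3: 3885+0+37·21·23=21756 → min 6670 | M₃..M₅: k=3: 0+12075+5·21·25=14700; k=4: 2415+0+5·23·25=5290 → min 5290.
Length 4: M₁..M₄: k=1: 0+6670+23·37·23=26243; k=2: 4255+2415+23·5·23=9315; k=3: 6670+0+23·21·23=17779 → min 9315 | M₂..M₅: k=2: 0+5290+37·5·25=9915; k=3: 3885+12075+37·21·25=35385; k=4: 6670+0+37·23·25=27945 → min 9915.
Length 5: M₁..M₅: k=1: 0+9915+23·37·25=31190; k=2: 4255+5290+23·5·25=12420; k=3: 6670+12075+23·21·25=30820; k=4: 9315+0+23·23·25=22540 → min 12420.
Optimal order: ((M₁·M₂)·((M₃·M₄)·M₅)) with cost 12420.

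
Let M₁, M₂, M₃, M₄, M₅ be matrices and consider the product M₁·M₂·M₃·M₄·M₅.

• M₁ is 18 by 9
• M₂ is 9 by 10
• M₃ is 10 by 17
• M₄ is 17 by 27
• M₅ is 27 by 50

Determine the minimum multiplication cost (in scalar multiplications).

25911

Adjacent pairs: M₁M₂ = 18·9·10 = 1620; M₂M₃ = 9·10·17 = 1530; M₃M₄ = 10·17·27 = 4590; M₄M₅ = 17·27·50 = 22950.
Length 3: M₁..M₃: k=1: 0+1530+18·9·17=4284; k=2: 1620+0+18·10·17=4680 → min 4284 | M₂..M₄: k=2: 0+4590+9·10·27=7020; k=3: 1530+0+9·17·27=5661 → min 5661 | M₃..M₅: k=3: 0+22950+10·17·50=31450; k=4: 4590+0+10·27·50=18090 → min 18090.
Length 4: M₁..M₄: k=1: 0+5661+18·9·27=10035; k=2: 1620+4590+18·10·27=11070; k=3: 4284+0+18·17·27=12546 → min 10035 | M₂..M₅: k=2: 0+18090+9·10·50=22590; k=3: 1530+22950+9·17·50=32130; k=4: 5661+0+9·27·50=17811 → min 17811.
Length 5: M₁..M₅: k=1: 0+17811+18·9·50=25911; k=2: 1620+18090+18·10·50=28710; k=3: 4284+22950+18·17·50=42534; k=4: 10035+0+18·27·50=34335 → min 25911.
Optimal order: (M₁·(((M₂·M₃)·M₄)·M₅)) with cost 25911.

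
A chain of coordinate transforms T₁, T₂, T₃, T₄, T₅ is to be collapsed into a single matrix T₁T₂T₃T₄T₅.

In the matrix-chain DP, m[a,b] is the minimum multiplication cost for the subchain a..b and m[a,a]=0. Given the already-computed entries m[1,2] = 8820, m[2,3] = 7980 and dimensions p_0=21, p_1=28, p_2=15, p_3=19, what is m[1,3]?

14805

m[1,3] = min over k∈[1,2] of m[1,k]+m[k+1,3]+p_{0}·p_k·p_{3}.
k=1: 0 + 7980 + 21·28·19 = 19152; k=2: 8820 + 0 + 21·15·19 = 14805.
Minimum: 14805 at k=2.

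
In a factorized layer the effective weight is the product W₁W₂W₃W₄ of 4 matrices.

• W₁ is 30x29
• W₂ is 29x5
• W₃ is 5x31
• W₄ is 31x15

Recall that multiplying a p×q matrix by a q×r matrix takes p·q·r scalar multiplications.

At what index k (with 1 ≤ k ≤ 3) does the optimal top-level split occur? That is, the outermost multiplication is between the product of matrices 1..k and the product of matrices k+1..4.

2

Adjacent pairs: W₁W₂ = 30·29·5 = 4350; W₂W₃ = 29·5·31 = 4495; W₃W₄ = 5·31·15 = 2325.
Length 3: W₁..W₃: k=1: 0+4495+30·29·31=31465; k=2: 4350+0+30·5·31=9000 → min 9000 | W₂..W₄: k=2: 0+2325+29·5·15=4500; k=3: 4495+0+29·31·15=17980 → min 4500.
Top-level splits: k=1: (W₁..W₁)·(W₂..W₄) → 0+4500+30·29·15 = 17550; k=2: (W₁..W₂)·(W₃..W₄) → 4350+2325+30·5·15 = 8925; k=3: (W₁..W₃)·(W₄..W₄) → 9000+0+30·31·15 = 22950.
Best split is after W₂, i.e. k = 2.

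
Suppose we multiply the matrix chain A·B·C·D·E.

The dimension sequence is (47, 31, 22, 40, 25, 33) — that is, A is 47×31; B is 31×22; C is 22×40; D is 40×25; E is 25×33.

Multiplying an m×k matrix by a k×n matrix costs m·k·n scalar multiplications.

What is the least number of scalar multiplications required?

Adjacent pairs: AB = 47·31·22 = 32054; BC = 31·22·40 = 27280; CD = 22·40·25 = 22000; DE = 40·25·33 = 33000.
Length 3: A..C: k=1: 0+27280+47·31·40=85560; k=2: 32054+0+47·22·40=73414 → min 73414 | B..D: k=2: 0+22000+31·22·25=39050; k=3: 27280+0+31·40·25=58280 → min 39050 | C..E: k=3: 0+33000+22·40·33=62040; k=4: 22000+0+22·25·33=40150 → min 40150.
Length 4: A..D: k=1: 0+39050+47·31·25=75475; k=2: 32054+22000+47·22·25=79904; k=3: 73414+0+47·40·25=120414 → min 75475 | B..E: k=2: 0+40150+31·22·33=62656; k=3: 27280+33000+31·40·33=101200; k=4: 39050+0+31·25·33=64625 → min 62656.
Length 5: A..E: k=1: 0+62656+47·31·33=110737; k=2: 32054+40150+47·22·33=106326; k=3: 73414+33000+47·40·33=168454; k=4: 75475+0+47·25·33=114250 → min 106326.
Optimal order: ((A·B)·((C·D)·E)) with cost 106326.

106326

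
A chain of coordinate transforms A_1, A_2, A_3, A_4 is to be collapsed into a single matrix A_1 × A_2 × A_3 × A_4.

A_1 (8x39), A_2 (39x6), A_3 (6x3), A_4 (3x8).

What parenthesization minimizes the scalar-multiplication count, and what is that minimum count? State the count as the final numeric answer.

1830

Adjacent pairs: A_1A_2 = 8·39·6 = 1872; A_2A_3 = 39·6·3 = 702; A_3A_4 = 6·3·8 = 144.
Length 3: A_1..A_3: k=1: 0+702+8·39·3=1638; k=2: 1872+0+8·6·3=2016 → min 1638 | A_2..A_4: k=2: 0+144+39·6·8=2016; k=3: 702+0+39·3·8=1638 → min 1638.
Length 4: A_1..A_4: k=1: 0+1638+8·39·8=4134; k=2: 1872+144+8·6·8=2400; k=3: 1638+0+8·3·8=1830 → min 1830.
Optimal parenthesization: ((A_1 × (A_2 × A_3)) × A_4) with cost 1830.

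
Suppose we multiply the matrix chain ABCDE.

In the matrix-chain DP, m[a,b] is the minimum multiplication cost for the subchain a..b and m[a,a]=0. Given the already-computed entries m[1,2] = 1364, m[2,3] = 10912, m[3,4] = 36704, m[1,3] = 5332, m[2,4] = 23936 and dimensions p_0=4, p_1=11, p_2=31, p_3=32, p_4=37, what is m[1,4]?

10068

m[1,4] = min over k∈[1,3] of m[1,k]+m[k+1,4]+p_{0}·p_k·p_{4}.
k=1: 0 + 23936 + 4·11·37 = 25564; k=2: 1364 + 36704 + 4·31·37 = 42656; k=3: 5332 + 0 + 4·32·37 = 10068.
Minimum: 10068 at k=3.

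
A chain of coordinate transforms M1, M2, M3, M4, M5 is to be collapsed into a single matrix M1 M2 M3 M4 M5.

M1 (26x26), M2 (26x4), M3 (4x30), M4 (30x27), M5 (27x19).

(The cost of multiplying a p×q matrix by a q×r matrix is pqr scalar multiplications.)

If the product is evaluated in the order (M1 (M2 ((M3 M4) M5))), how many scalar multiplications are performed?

(M3 M4): 4×30 by 30×27 → 4×27, cost 4·30·27 = 3240
((M3 M4) M5): 4×27 by 27×19 → 4×19, cost 4·27·19 = 2052; cumulative 5292
(M2 ((M3 M4) M5)): 26×4 by 4×19 → 26×19, cost 26·4·19 = 1976; cumulative 7268
(M1 (M2 ((M3 M4) M5))): 26×26 by 26×19 → 26×19, cost 26·26·19 = 12844; cumulative 20112
Total: 20112 scalar multiplications.

20112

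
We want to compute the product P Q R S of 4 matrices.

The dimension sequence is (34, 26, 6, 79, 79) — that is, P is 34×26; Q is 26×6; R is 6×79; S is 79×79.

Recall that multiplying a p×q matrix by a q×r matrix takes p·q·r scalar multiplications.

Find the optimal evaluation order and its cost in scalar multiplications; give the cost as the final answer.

58866

Adjacent pairs: PQ = 34·26·6 = 5304; QR = 26·6·79 = 12324; RS = 6·79·79 = 37446.
Length 3: P..R: k=1: 0+12324+34·26·79=82160; k=2: 5304+0+34·6·79=21420 → min 21420 | Q..S: k=2: 0+37446+26·6·79=49770; k=3: 12324+0+26·79·79=174590 → min 49770.
Length 4: P..S: k=1: 0+49770+34·26·79=119606; k=2: 5304+37446+34·6·79=58866; k=3: 21420+0+34·79·79=233614 → min 58866.
Optimal parenthesization: ((P Q) (R S)) with cost 58866.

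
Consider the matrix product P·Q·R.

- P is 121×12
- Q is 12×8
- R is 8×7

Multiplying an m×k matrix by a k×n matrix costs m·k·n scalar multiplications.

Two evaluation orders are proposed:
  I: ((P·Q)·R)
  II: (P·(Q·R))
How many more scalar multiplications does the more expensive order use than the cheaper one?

Order I = ((P·Q)·R): (P·Q): 121×12 by 12×8 → 121×8, cost 121·12·8 = 11616; ((P·Q)·R): 121×8 by 8×7 → 121×7, cost 121·8·7 = 6776; cumulative 18392. Total 18392.
Order II = (P·(Q·R)): (Q·R): 12×8 by 8×7 → 12×7, cost 12·8·7 = 672; (P·(Q·R)): 121×12 by 12×7 → 121×7, cost 121·12·7 = 10164; cumulative 10836. Total 10836.
Difference: |18392 − 10836| = 7556.

7556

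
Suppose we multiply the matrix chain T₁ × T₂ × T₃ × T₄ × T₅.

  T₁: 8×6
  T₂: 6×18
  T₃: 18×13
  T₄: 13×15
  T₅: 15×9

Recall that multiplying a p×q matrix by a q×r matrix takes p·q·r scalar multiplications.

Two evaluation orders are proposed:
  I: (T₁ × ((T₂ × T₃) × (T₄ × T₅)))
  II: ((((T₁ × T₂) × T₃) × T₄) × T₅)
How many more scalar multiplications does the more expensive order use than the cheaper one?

Order I = (T₁ × ((T₂ × T₃) × (T₄ × T₅))): (T₂ × T₃): 6×18 by 18×13 → 6×13, cost 6·18·13 = 1404; (T₄ × T₅): 13×15 by 15×9 → 13×9, cost 13·15·9 = 1755; ((T₂ × T₃) × (T₄ × T₅)): 6×13 by 13×9 → 6×9, cost 6·13·9 = 702; cumulative 3861; (T₁ × ((T₂ × T₃) × (T₄ × T₅))): 8×6 by 6×9 → 8×9, cost 8·6·9 = 432; cumulative 4293. Total 4293.
Order II = ((((T₁ × T₂) × T₃) × T₄) × T₅): (T₁ × T₂): 8×6 by 6×18 → 8×18, cost 8·6·18 = 864; ((T₁ × T₂) × T₃): 8×18 by 18×13 → 8×13, cost 8·18·13 = 1872; cumulative 2736; (((T₁ × T₂) × T₃) × T₄): 8×13 by 13×15 → 8×15, cost 8·13·15 = 1560; cumulative 4296; ((((T₁ × T₂) × T₃) × T₄) × T₅): 8×15 by 15×9 → 8×9, cost 8·15·9 = 1080; cumulative 5376. Total 5376.
Difference: |4293 − 5376| = 1083.

1083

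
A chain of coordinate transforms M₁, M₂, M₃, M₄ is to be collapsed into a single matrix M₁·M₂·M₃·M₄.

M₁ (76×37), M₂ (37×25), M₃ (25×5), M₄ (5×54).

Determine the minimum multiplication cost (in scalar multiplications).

39205

Adjacent pairs: M₁M₂ = 76·37·25 = 70300; M₂M₃ = 37·25·5 = 4625; M₃M₄ = 25·5·54 = 6750.
Length 3: M₁..M₃: k=1: 0+4625+76·37·5=18685; k=2: 70300+0+76·25·5=79800 → min 18685 | M₂..M₄: k=2: 0+6750+37·25·54=56700; k=3: 4625+0+37·5·54=14615 → min 14615.
Length 4: M₁..M₄: k=1: 0+14615+76·37·54=166463; k=2: 70300+6750+76·25·54=179650; k=3: 18685+0+76·5·54=39205 → min 39205.
Optimal order: ((M₁·(M₂·M₃))·M₄) with cost 39205.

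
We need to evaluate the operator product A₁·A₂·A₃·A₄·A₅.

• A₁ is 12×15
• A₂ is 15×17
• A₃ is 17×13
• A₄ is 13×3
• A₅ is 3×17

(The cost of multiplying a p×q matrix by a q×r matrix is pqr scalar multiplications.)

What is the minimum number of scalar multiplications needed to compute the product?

Adjacent pairs: A₁A₂ = 12·15·17 = 3060; A₂A₃ = 15·17·13 = 3315; A₃A₄ = 17·13·3 = 663; A₄A₅ = 13·3·17 = 663.
Length 3: A₁..A₃: k=1: 0+3315+12·15·13=5655; k=2: 3060+0+12·17·13=5712 → min 5655 | A₂..A₄: k=2: 0+663+15·17·3=1428; k=3: 3315+0+15·13·3=3900 → min 1428 | A₃..A₅: k=3: 0+663+17·13·17=4420; k=4: 663+0+17·3·17=1530 → min 1530.
Length 4: A₁..A₄: k=1: 0+1428+12·15·3=1968; k=2: 3060+663+12·17·3=4335; k=3: 5655+0+12·13·3=6123 → min 1968 | A₂..A₅: k=2: 0+1530+15·17·17=5865; k=3: 3315+663+15·13·17=7293; k=4: 1428+0+15·3·17=2193 → min 2193.
Length 5: A₁..A₅: k=1: 0+2193+12·15·17=5253; k=2: 3060+1530+12·17·17=8058; k=3: 5655+663+12·13·17=8970; k=4: 1968+0+12·3·17=2580 → min 2580.
Optimal order: ((A₁·(A₂·(A₃·A₄)))·A₅) with cost 2580.

2580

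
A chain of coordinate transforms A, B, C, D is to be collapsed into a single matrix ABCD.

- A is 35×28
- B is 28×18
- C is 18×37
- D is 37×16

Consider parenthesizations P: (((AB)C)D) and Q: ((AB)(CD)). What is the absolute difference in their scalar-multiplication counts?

23294

Order P = (((AB)C)D): (AB): 35×28 by 28×18 → 35×18, cost 35·28·18 = 17640; ((AB)C): 35×18 by 18×37 → 35×37, cost 35·18·37 = 23310; cumulative 40950; (((AB)C)D): 35×37 by 37×16 → 35×16, cost 35·37·16 = 20720; cumulative 61670. Total 61670.
Order Q = ((AB)(CD)): (AB): 35×28 by 28×18 → 35×18, cost 35·28·18 = 17640; (CD): 18×37 by 37×16 → 18×16, cost 18·37·16 = 10656; ((AB)(CD)): 35×18 by 18×16 → 35×16, cost 35·18·16 = 10080; cumulative 38376. Total 38376.
Difference: |61670 − 38376| = 23294.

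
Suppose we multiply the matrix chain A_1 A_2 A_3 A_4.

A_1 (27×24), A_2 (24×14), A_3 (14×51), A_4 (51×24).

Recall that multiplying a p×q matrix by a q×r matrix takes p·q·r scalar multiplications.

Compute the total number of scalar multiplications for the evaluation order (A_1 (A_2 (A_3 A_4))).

40752

(A_3 A_4): 14×51 by 51×24 → 14×24, cost 14·51·24 = 17136
(A_2 (A_3 A_4)): 24×14 by 14×24 → 24×24, cost 24·14·24 = 8064; cumulative 25200
(A_1 (A_2 (A_3 A_4))): 27×24 by 24×24 → 27×24, cost 27·24·24 = 15552; cumulative 40752
Total: 40752 scalar multiplications.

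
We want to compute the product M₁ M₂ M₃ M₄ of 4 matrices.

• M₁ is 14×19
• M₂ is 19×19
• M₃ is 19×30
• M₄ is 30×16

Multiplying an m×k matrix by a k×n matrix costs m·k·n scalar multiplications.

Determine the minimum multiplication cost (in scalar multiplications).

18430

Adjacent pairs: M₁M₂ = 14·19·19 = 5054; M₂M₃ = 19·19·30 = 10830; M₃M₄ = 19·30·16 = 9120.
Length 3: M₁..M₃: k=1: 0+10830+14·19·30=18810; k=2: 5054+0+14·19·30=13034 → min 13034 | M₂..M₄: k=2: 0+9120+19·19·16=14896; k=3: 10830+0+19·30·16=19950 → min 14896.
Length 4: M₁..M₄: k=1: 0+14896+14·19·16=19152; k=2: 5054+9120+14·19·16=18430; k=3: 13034+0+14·30·16=19754 → min 18430.
Optimal order: ((M₁ M₂) (M₃ M₄)) with cost 18430.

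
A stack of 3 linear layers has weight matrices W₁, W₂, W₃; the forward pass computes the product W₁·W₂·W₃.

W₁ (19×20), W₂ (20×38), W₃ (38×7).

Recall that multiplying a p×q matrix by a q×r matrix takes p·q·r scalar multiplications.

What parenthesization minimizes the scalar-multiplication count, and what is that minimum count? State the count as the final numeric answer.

7980

(W₁·(W₂·W₃)): cost 7980.
((W₁·W₂)·W₃): cost 19494.
Optimal: (W₁·(W₂·W₃)) with cost 7980.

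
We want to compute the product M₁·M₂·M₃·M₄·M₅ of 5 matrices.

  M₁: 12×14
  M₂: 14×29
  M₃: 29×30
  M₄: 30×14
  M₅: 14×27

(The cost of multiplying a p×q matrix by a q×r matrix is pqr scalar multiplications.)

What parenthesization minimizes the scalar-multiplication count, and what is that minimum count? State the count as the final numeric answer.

Adjacent pairs: M₁M₂ = 12·14·29 = 4872; M₂M₃ = 14·29·30 = 12180; M₃M₄ = 29·30·14 = 12180; M₄M₅ = 30·14·27 = 11340.
Length 3: M₁..M₃: k=1: 0+12180+12·14·30=17220; k=2: 4872+0+12·29·30=15312 → min 15312 | M₂..M₄: k=2: 0+12180+14·29·14=17864; k=3: 12180+0+14·30·14=18060 → min 17864 | M₃..M₅: k=3: 0+11340+29·30·27=34830; k=4: 12180+0+29·14·27=23142 → min 23142.
Length 4: M₁..M₄: k=1: 0+17864+12·14·14=20216; k=2: 4872+12180+12·29·14=21924; k=3: 15312+0+12·30·14=20352 → min 20216 | M₂..M₅: k=2: 0+23142+14·29·27=34104; k=3: 12180+11340+14·30·27=34860; k=4: 17864+0+14·14·27=23156 → min 23156.
Length 5: M₁..M₅: k=1: 0+23156+12·14·27=27692; k=2: 4872+23142+12·29·27=37410; k=3: 15312+11340+12·30·27=36372; k=4: 20216+0+12·14·27=24752 → min 24752.
Optimal parenthesization: ((M₁·(M₂·(M₃·M₄)))·M₅) with cost 24752.

24752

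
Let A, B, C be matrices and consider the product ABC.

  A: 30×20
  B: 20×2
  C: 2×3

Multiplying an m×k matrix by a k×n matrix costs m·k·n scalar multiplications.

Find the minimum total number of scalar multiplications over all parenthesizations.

Order (A(BC)): (BC): 20×2 by 2×3 → 20×3, cost 20·2·3 = 120; (A(BC)): 30×20 by 20×3 → 30×3, cost 30·20·3 = 1800; cumulative 1920. Total 1920.
Order ((AB)C): (AB): 30×20 by 20×2 → 30×2, cost 30·20·2 = 1200; ((AB)C): 30×2 by 2×3 → 30×3, cost 30·2·3 = 180; cumulative 1380. Total 1380.
Minimum: 1380.

1380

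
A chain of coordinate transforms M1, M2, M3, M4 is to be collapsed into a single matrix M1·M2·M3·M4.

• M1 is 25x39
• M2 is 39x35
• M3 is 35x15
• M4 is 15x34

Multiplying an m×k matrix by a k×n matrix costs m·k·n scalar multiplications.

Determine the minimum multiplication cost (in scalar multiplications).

Adjacent pairs: M1M2 = 25·39·35 = 34125; M2M3 = 39·35·15 = 20475; M3M4 = 35·15·34 = 17850.
Length 3: M1..M3: k=1: 0+20475+25·39·15=35100; k=2: 34125+0+25·35·15=47250 → min 35100 | M2..M4: k=2: 0+17850+39·35·34=64260; k=3: 20475+0+39·15·34=40365 → min 40365.
Length 4: M1..M4: k=1: 0+40365+25·39·34=73515; k=2: 34125+17850+25·35·34=81725; k=3: 35100+0+25·15·34=47850 → min 47850.
Optimal order: ((M1·(M2·M3))·M4) with cost 47850.

47850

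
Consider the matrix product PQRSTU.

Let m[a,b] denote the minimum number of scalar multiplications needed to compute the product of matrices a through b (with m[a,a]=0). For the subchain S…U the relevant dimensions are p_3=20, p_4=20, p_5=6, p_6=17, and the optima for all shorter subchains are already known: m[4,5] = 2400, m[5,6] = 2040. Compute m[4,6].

m[4,6] = min over k∈[4,5] of m[4,k]+m[k+1,6]+p_{3}·p_k·p_{6}.
k=4: 0 + 2040 + 20·20·17 = 8840; k=5: 2400 + 0 + 20·6·17 = 4440.
Minimum: 4440 at k=5.

4440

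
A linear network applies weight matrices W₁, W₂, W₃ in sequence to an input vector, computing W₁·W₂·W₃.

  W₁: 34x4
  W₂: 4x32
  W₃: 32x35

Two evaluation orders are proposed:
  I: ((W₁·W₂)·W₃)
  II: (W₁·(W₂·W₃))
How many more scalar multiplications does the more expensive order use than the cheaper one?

Order I = ((W₁·W₂)·W₃): (W₁·W₂): 34×4 by 4×32 → 34×32, cost 34·4·32 = 4352; ((W₁·W₂)·W₃): 34×32 by 32×35 → 34×35, cost 34·32·35 = 38080; cumulative 42432. Total 42432.
Order II = (W₁·(W₂·W₃)): (W₂·W₃): 4×32 by 32×35 → 4×35, cost 4·32·35 = 4480; (W₁·(W₂·W₃)): 34×4 by 4×35 → 34×35, cost 34·4·35 = 4760; cumulative 9240. Total 9240.
Difference: |42432 − 9240| = 33192.

33192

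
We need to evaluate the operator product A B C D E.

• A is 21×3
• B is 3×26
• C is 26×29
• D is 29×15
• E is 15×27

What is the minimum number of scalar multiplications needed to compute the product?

Adjacent pairs: AB = 21·3·26 = 1638; BC = 3·26·29 = 2262; CD = 26·29·15 = 11310; DE = 29·15·27 = 11745.
Length 3: A..C: k=1: 0+2262+21·3·29=4089; k=2: 1638+0+21·26·29=17472 → min 4089 | B..D: k=2: 0+11310+3·26·15=12480; k=3: 2262+0+3·29·15=3567 → min 3567 | C..E: k=3: 0+11745+26·29·27=32103; k=4: 11310+0+26·15·27=21840 → min 21840.
Length 4: A..D: k=1: 0+3567+21·3·15=4512; k=2: 1638+11310+21·26·15=21138; k=3: 4089+0+21·29·15=13224 → min 4512 | B..E: k=2: 0+21840+3·26·27=23946; k=3: 2262+11745+3·29·27=16356; k=4: 3567+0+3·15·27=4782 → min 4782.
Length 5: A..E: k=1: 0+4782+21·3·27=6483; k=2: 1638+21840+21·26·27=38220; k=3: 4089+11745+21·29·27=32277; k=4: 4512+0+21·15·27=13017 → min 6483.
Optimal order: (A (((B C) D) E)) with cost 6483.

6483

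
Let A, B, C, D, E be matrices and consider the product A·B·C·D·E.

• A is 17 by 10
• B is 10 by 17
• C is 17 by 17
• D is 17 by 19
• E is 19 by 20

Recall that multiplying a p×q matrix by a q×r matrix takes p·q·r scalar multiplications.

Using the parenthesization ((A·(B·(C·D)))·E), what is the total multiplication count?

18411

(C·D): 17×17 by 17×19 → 17×19, cost 17·17·19 = 5491
(B·(C·D)): 10×17 by 17×19 → 10×19, cost 10·17·19 = 3230; cumulative 8721
(A·(B·(C·D))): 17×10 by 10×19 → 17×19, cost 17·10·19 = 3230; cumulative 11951
((A·(B·(C·D)))·E): 17×19 by 19×20 → 17×20, cost 17·19·20 = 6460; cumulative 18411
Total: 18411 scalar multiplications.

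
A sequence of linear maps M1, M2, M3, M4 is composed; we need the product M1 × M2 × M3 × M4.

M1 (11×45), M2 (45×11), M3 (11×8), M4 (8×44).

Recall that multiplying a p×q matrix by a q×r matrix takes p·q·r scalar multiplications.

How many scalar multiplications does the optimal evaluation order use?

10285

Adjacent pairs: M1M2 = 11·45·11 = 5445; M2M3 = 45·11·8 = 3960; M3M4 = 11·8·44 = 3872.
Length 3: M1..M3: k=1: 0+3960+11·45·8=7920; k=2: 5445+0+11·11·8=6413 → min 6413 | M2..M4: k=2: 0+3872+45·11·44=25652; k=3: 3960+0+45·8·44=19800 → min 19800.
Length 4: M1..M4: k=1: 0+19800+11·45·44=41580; k=2: 5445+3872+11·11·44=14641; k=3: 6413+0+11·8·44=10285 → min 10285.
Optimal order: (((M1 × M2) × M3) × M4) with cost 10285.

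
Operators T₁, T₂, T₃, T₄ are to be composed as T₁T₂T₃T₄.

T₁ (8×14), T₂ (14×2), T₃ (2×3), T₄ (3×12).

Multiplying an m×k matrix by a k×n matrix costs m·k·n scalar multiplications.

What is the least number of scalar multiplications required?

488

Adjacent pairs: T₁T₂ = 8·14·2 = 224; T₂T₃ = 14·2·3 = 84; T₃T₄ = 2·3·12 = 72.
Length 3: T₁..T₃: k=1: 0+84+8·14·3=420; k=2: 224+0+8·2·3=272 → min 272 | T₂..T₄: k=2: 0+72+14·2·12=408; k=3: 84+0+14·3·12=588 → min 408.
Length 4: T₁..T₄: k=1: 0+408+8·14·12=1752; k=2: 224+72+8·2·12=488; k=3: 272+0+8·3·12=560 → min 488.
Optimal order: ((T₁T₂)(T₃T₄)) with cost 488.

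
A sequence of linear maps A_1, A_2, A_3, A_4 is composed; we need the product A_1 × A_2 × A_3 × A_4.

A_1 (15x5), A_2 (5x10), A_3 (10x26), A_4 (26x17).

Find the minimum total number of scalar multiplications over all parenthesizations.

Adjacent pairs: A_1A_2 = 15·5·10 = 750; A_2A_3 = 5·10·26 = 1300; A_3A_4 = 10·26·17 = 4420.
Length 3: A_1..A_3: k=1: 0+1300+15·5·26=3250; k=2: 750+0+15·10·26=4650 → min 3250 | A_2..A_4: k=2: 0+4420+5·10·17=5270; k=3: 1300+0+5·26·17=3510 → min 3510.
Length 4: A_1..A_4: k=1: 0+3510+15·5·17=4785; k=2: 750+4420+15·10·17=7720; k=3: 3250+0+15·26·17=9880 → min 4785.
Optimal order: (A_1 × ((A_2 × A_3) × A_4)) with cost 4785.

4785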